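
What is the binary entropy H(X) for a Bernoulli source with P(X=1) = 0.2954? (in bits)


H = -p*log2(p) - (1-p)*log2(1-p). -0.2954*log2(0.2954) = 0.519685; -0.7046*log2(0.7046) = 0.355910. H = 0.519685 + 0.355910 = 0.8756

0.8756 bits


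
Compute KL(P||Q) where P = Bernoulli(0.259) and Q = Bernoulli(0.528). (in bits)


KL = p*log2(p/q) + (1-p)*log2((1-p)/(1-q)) = 0.259*log2(0.259/0.528) + 0.741*log2(0.741/0.472) = 0.216

0.216 bits


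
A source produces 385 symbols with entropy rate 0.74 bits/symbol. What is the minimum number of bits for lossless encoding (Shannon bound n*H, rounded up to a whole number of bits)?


Minimum bits >= n * H = 385 * 0.74 = 284.9, rounded up to a whole number of bits = 285

285 bits


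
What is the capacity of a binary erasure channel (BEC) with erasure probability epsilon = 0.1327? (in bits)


C = 1 - epsilon = 1 - 0.1327 = 0.8673

0.8673 bits


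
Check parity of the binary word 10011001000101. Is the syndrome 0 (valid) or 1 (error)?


Syndrome = XOR of all bits = 1 XOR 0 XOR 0 XOR 1 XOR 1 XOR 0 XOR 0 XOR 1 XOR 0 XOR 0 XOR 0 XOR 1 XOR 0 XOR 1 = 0

0


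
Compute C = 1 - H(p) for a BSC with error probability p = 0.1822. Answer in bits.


H(p) = -p*log2(p) - (1-p)*log2(1-p) = -0.1822*log2(0.1822) - 0.8178*log2(0.8178) = 0.447557 + 0.237309 = 0.6849. C = 1 - H(p) = 1 - 0.6849 = 0.3151

0.3151 bits


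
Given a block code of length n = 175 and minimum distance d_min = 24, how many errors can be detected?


Detection capability = d_min - 1 = 24 - 1 = 23

23 errors


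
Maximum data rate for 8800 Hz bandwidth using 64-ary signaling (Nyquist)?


Rate = 2 * B * log2(M) = 2 * 8800 * 6.0 = 105600.0

105600.0 bps


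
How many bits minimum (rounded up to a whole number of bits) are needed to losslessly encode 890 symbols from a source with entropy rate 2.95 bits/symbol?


Minimum bits >= n * H = 890 * 2.95 = 2625.5, rounded up to a whole number of bits = 2626

2626 bits


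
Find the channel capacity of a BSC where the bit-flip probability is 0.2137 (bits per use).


H(p) = -p*log2(p) - (1-p)*log2(1-p) = -0.2137*log2(0.2137) - 0.7863*log2(0.7863) = 0.475769 + 0.272727 = 0.7485. C = 1 - H(p) = 1 - 0.7485 = 0.2515

0.2515 bits


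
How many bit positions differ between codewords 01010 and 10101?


Count differing positions: ^ ^ ^ ^ ^ = 5 differences

5


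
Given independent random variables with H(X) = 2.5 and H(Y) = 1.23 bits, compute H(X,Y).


For independent variables, H(X,Y) = H(X) + H(Y) = 2.5 + 1.23 = 3.73

3.73 bits


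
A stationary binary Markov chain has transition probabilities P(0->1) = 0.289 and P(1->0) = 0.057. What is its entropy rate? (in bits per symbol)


Stationary distribution: pi_0 = p10/(p01+p10) = 0.1647, pi_1 = 0.8353. Entropy rate H' = pi_0*H(p01) + pi_1*H(p10) = 0.1647*0.8674 + 0.8353*0.3154 = 0.4064

0.4064 bits/symbol


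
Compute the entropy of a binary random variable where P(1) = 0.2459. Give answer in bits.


H = -p*log2(p) - (1-p)*log2(1-p). -0.2459*log2(0.2459) = 0.497666; -0.7541*log2(0.7541) = 0.307049. H = 0.497666 + 0.307049 = 0.8047

0.8047 bits


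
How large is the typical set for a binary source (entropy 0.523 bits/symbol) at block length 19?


log2|A_typical| = nH = 19 * 0.523 = 9.937, so |A_typical| ~ 2^9.937 = 9.802e+02

9.802e+02


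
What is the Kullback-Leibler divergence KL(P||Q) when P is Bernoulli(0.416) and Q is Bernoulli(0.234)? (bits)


KL = p*log2(p/q) + (1-p)*log2((1-p)/(1-q)) = 0.416*log2(0.416/0.234) + 0.584*log2(0.584/0.766) = 0.1167

0.1167 bits


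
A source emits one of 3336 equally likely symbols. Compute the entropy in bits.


H = log2(n) = log2(3336) = 11.7039

11.7039 bits


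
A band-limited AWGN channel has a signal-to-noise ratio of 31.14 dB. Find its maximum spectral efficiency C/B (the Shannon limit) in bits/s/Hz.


SNR_linear = 10^(31.14/10) = 1300.1696; C/B = log2(1 + SNR_linear) = log2(1 + 1300.1696) = 10.3456

10.3456 bits/s/Hz


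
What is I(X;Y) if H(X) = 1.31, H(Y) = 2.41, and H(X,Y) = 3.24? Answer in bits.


I(X;Y) = H(X) + H(Y) - H(X,Y) = 1.31 + 2.41 - 3.24 = 0.48

0.48 bits


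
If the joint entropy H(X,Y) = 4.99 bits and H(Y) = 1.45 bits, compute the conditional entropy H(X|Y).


H(X|Y) = H(X,Y) - H(Y) = 4.99 - 1.45 = 3.54

3.54 bits


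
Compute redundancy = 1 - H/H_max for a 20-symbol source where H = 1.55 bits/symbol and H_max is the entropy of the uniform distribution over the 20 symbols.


H_max = log2(K) = log2(20) = 4.3219 bits/symbol. Redundancy = 1 - H/H_max = 1 - 1.55/4.3219 = 1 - 0.3586 = 0.6414

0.6414


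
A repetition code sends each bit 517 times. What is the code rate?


Rate = k/n = 1/517

1/517


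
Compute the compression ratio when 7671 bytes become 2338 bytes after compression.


Ratio = original / compressed = 7671 / 2338 = 3.281

3.281


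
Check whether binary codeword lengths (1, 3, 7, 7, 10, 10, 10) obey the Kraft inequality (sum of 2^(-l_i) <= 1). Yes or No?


Kraft sum = sum(2^(-l_i)) = 0.6436, need <= 1. Result: satisfied (a binary prefix-free code with these lengths exists)

Yes


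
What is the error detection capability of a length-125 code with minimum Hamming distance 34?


Detection capability = d_min - 1 = 34 - 1 = 33

33 errors


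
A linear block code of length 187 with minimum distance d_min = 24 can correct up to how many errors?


Correction capability = floor((d-1)/2) = floor((24-1)/2) = 11

11 errors


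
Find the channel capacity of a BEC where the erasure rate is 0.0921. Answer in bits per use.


C = 1 - epsilon = 1 - 0.0921 = 0.9079

0.9079 bits


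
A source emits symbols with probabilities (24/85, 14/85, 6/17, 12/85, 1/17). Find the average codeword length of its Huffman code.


Huffman construction (repeatedly merge the two least-probable nodes; each merge adds 1 bit to every symbol beneath it): 1/17 + 12/85 = 1/5; 14/85 + 1/5 = 31/85; 24/85 + 6/17 = 54/85; 31/85 + 54/85 = 1. Resulting codeword lengths (in the order the probabilities were given): (2, 2, 2, 3, 3). L_avg = sum(p_i * l_i) = 24/85*2 + 14/85*2 + 6/17*2 + 12/85*3 + 1/17*3 = 11/5 = 2.2

2.2 bits


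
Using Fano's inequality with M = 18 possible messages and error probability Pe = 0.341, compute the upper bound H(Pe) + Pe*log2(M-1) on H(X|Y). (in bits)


H(Pe) = -Pe*log2(Pe) - (1-Pe)*log2(1-Pe) = -0.341*log2(0.341) - 0.659*log2(0.659) = 0.529285 + 0.396487 = 0.9258. Pe*log2(M-1) = 0.341*log2(17) = 1.393825. Bound = H(Pe) + Pe*log2(M-1) = 0.529285 + 0.396487 + 1.393825 = 2.3196

2.3196 bits


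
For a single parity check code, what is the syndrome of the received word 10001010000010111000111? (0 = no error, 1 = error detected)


Syndrome = XOR of all bits = 1 XOR 0 XOR 0 XOR 0 XOR 1 XOR 0 XOR 1 XOR 0 XOR 0 XOR 0 XOR 0 XOR 0 XOR 1 XOR 0 XOR 1 XOR 1 XOR 1 XOR 0 XOR 0 XOR 0 XOR 1 XOR 1 XOR 1 = 0

0


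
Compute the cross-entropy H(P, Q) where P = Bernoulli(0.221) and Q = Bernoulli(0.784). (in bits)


H(P,Q) = -p*log2(q) - (1-p)*log2(1-q). -0.221*log2(0.784) = 0.077587; -0.779*log2(0.216) = 1.722289. H(P,Q) = 0.077587 + 1.722289 = 1.7999

1.7999 bits


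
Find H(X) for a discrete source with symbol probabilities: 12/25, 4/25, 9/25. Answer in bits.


H = -sum(p_i * log2(p_i)). Terms: -(12/25)*log2(12/25) = 0.508269; -(4/25)*log2(4/25) = 0.423017; -(9/25)*log2(9/25) = 0.530615. H = 0.508269 + 0.423017 + 0.530615 = 1.4619

1.4619 bits


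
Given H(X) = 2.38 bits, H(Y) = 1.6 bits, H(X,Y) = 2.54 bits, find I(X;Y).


I(X;Y) = H(X) + H(Y) - H(X,Y) = 2.38 + 1.6 - 2.54 = 1.44

1.44 bits


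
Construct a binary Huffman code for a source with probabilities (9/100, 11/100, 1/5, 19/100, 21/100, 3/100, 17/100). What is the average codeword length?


Huffman construction (repeatedly merge the two least-probable nodes; each merge adds 1 bit to every symbol beneath it): 3/100 + 9/100 = 3/25; 11/100 + 3/25 = 23/100; 17/100 + 19/100 = 9/25; 1/5 + 21/100 = 41/100; 23/100 + 9/25 = 59/100; 41/100 + 59/100 = 1. Resulting codeword lengths (in the order the probabilities were given): (4, 3, 2, 3, 2, 4, 3). L_avg = sum(p_i * l_i) = 9/100*4 + 11/100*3 + 1/5*2 + 19/100*3 + 21/100*2 + 3/100*4 + 17/100*3 = 271/100 = 2.71

2.71 bits


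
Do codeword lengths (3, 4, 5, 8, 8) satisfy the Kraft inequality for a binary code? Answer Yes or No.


Kraft sum = sum(2^(-l_i)) = 0.2266, need <= 1. Result: satisfied (a binary prefix-free code with these lengths exists)

Yes


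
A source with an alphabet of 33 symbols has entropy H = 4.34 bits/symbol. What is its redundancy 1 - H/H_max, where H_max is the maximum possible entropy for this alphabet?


H_max = log2(K) = log2(33) = 5.0444 bits/symbol. Redundancy = 1 - H/H_max = 1 - 4.34/5.0444 = 1 - 0.8604 = 0.1396

0.1396


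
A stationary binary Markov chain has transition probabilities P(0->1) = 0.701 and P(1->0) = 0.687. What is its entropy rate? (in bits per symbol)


Stationary distribution: pi_0 = p10/(p01+p10) = 0.495, pi_1 = 0.505. Entropy rate H' = pi_0*H(p01) + pi_1*H(p10) = 0.495*0.8801 + 0.505*0.8966 = 0.8884

0.8884 bits/symbol


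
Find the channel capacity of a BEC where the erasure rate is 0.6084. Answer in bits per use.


C = 1 - epsilon = 1 - 0.6084 = 0.3916

0.3916 bits


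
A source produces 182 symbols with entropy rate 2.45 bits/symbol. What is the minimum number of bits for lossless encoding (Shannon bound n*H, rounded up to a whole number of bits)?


Minimum bits >= n * H = 182 * 2.45 = 445.9, rounded up to a whole number of bits = 446

446 bits


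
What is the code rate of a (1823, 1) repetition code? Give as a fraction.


Rate = k/n = 1/1823

1/1823


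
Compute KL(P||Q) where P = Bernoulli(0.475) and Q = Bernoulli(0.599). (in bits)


KL = p*log2(p/q) + (1-p)*log2((1-p)/(1-q)) = 0.475*log2(0.475/0.599) + 0.525*log2(0.525/0.401) = 0.0451

0.0451 bits


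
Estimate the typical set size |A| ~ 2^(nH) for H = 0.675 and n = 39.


log2|A_typical| = nH = 39 * 0.675 = 26.325, so |A_typical| ~ 2^26.325 = 8.406e+07

8.406e+07


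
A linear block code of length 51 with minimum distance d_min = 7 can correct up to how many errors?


Correction capability = floor((d-1)/2) = floor((7-1)/2) = 3

3 errors


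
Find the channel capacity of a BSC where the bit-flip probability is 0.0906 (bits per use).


H(p) = -p*log2(p) - (1-p)*log2(1-p) = -0.0906*log2(0.0906) - 0.9094*log2(0.9094) = 0.313870 + 0.124600 = 0.4385. C = 1 - H(p) = 1 - 0.4385 = 0.5615

0.5615 bits


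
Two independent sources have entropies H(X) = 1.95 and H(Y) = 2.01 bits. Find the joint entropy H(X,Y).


For independent variables, H(X,Y) = H(X) + H(Y) = 1.95 + 2.01 = 3.96

3.96 bits


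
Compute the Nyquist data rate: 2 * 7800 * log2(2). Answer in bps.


Rate = 2 * B * log2(M) = 2 * 7800 * 1.0 = 15600.0

15600.0 bps


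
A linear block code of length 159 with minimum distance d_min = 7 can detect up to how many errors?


Detection capability = d_min - 1 = 7 - 1 = 6

6 errors


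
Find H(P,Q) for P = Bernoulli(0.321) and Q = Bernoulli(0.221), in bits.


H(P,Q) = -p*log2(q) - (1-p)*log2(1-q). -0.321*log2(0.221) = 0.699100; -0.679*log2(0.779) = 0.244647. H(P,Q) = 0.699100 + 0.244647 = 0.9437

0.9437 bits


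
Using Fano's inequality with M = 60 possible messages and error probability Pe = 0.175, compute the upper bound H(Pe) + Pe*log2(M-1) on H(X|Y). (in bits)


H(Pe) = -Pe*log2(Pe) - (1-Pe)*log2(1-Pe) = -0.175*log2(0.175) - 0.825*log2(0.825) = 0.440050 + 0.228966 = 0.669. Pe*log2(M-1) = 0.175*log2(59) = 1.029463. Bound = H(Pe) + Pe*log2(M-1) = 0.440050 + 0.228966 + 1.029463 = 1.6985

1.6985 bits


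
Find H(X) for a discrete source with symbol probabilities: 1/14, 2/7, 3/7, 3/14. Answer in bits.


H = -sum(p_i * log2(p_i)). Terms: -(1/14)*log2(1/14) = 0.271954; -(2/7)*log2(2/7) = 0.516387; -(3/7)*log2(3/7) = 0.523882; -(3/14)*log2(3/14) = 0.476227. H = 0.271954 + 0.516387 + 0.523882 + 0.476227 = 1.7885

1.7885 bits


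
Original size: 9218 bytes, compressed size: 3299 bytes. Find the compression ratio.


Ratio = original / compressed = 9218 / 3299 = 2.7942

2.7942


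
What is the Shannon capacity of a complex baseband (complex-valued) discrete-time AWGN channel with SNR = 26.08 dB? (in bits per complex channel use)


SNR_linear = 10^(26.08/10) = 405.5085; C = log2(1 + SNR_linear) = log2(1 + 405.5085) = 8.6671

8.6671 bits/channel use


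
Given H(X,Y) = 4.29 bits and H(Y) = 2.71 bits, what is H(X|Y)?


H(X|Y) = H(X,Y) - H(Y) = 4.29 - 2.71 = 1.58

1.58 bits


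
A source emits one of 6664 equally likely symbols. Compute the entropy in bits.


H = log2(n) = log2(6664) = 12.7022

12.7022 bits


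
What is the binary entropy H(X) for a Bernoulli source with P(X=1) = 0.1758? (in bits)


H = -p*log2(p) - (1-p)*log2(1-p). -0.1758*log2(0.1758) = 0.440905; -0.8242*log2(0.8242) = 0.229897. H = 0.440905 + 0.229897 = 0.6708

0.6708 bits


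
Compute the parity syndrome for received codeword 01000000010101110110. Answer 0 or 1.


Syndrome = XOR of all bits = 0 XOR 1 XOR 0 XOR 0 XOR 0 XOR 0 XOR 0 XOR 0 XOR 0 XOR 1 XOR 0 XOR 1 XOR 0 XOR 1 XOR 1 XOR 1 XOR 0 XOR 1 XOR 1 XOR 0 = 0

0


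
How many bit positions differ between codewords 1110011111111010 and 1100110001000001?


Count differing positions: . . ^ . ^ . ^ ^ ^ . ^ ^ ^ . ^ ^ = 10 differences

10


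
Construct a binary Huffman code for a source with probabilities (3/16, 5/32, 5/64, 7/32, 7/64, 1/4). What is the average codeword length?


Huffman construction (repeatedly merge the two least-probable nodes; each merge adds 1 bit to every symbol beneath it): 5/64 + 7/64 = 3/16; 5/32 + 3/16 = 11/32; 3/16 + 7/32 = 13/32; 1/4 + 11/32 = 19/32; 13/32 + 19/32 = 1. Resulting codeword lengths (in the order the probabilities were given): (3, 3, 3, 2, 3, 2). L_avg = sum(p_i * l_i) = 3/16*3 + 5/32*3 + 5/64*3 + 7/32*2 + 7/64*3 + 1/4*2 = 81/32 = 2.5312

2.5312 bits


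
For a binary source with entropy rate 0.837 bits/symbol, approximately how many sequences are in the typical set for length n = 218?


log2|A_typical| = nH = 218 * 0.837 = 182.466, so |A_typical| ~ 2^182.466 = 8.467e+54

8.467e+54


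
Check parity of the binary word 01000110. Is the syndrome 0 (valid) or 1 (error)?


Syndrome = XOR of all bits = 0 XOR 1 XOR 0 XOR 0 XOR 0 XOR 1 XOR 1 XOR 0 = 1

1


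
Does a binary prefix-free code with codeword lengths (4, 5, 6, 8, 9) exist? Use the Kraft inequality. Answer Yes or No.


Kraft sum = sum(2^(-l_i)) = 0.1152, need <= 1. Result: satisfied (a binary prefix-free code with these lengths exists)

Yes


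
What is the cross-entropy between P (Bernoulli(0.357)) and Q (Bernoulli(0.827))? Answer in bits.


H(P,Q) = -p*log2(q) - (1-p)*log2(1-q). -0.357*log2(0.827) = 0.097833; -0.643*log2(0.173) = 1.627533. H(P,Q) = 0.097833 + 1.627533 = 1.7254

1.7254 bits


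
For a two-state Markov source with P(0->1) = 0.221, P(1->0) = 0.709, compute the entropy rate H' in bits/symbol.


Stationary distribution: pi_0 = p10/(p01+p10) = 0.7624, pi_1 = 0.2376. Entropy rate H' = pi_0*H(p01) + pi_1*H(p10) = 0.7624*0.762 + 0.2376*0.87 = 0.7877

0.7877 bits/symbol


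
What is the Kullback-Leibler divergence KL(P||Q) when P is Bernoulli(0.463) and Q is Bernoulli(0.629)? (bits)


KL = p*log2(p/q) + (1-p)*log2((1-p)/(1-q)) = 0.463*log2(0.463/0.629) + 0.537*log2(0.537/0.371) = 0.0818

0.0818 bits


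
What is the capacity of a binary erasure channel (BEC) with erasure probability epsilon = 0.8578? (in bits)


C = 1 - epsilon = 1 - 0.8578 = 0.1422

0.1422 bits


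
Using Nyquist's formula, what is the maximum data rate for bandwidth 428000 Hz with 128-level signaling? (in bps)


Rate = 2 * B * log2(M) = 2 * 428000 * 7.0 = 5992000.0

5992000.0 bps


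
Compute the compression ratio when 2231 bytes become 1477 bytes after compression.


Ratio = original / compressed = 2231 / 1477 = 1.5105

1.5105


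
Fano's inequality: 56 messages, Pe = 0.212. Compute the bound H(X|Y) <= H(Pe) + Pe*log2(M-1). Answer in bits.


H(Pe) = -Pe*log2(Pe) - (1-Pe)*log2(1-Pe) = -0.212*log2(0.212) - 0.788*log2(0.788) = 0.474427 + 0.270861 = 0.7453. Pe*log2(M-1) = 0.212*log2(55) = 1.225648. Bound = H(Pe) + Pe*log2(M-1) = 0.474427 + 0.270861 + 1.225648 = 1.9709

1.9709 bits


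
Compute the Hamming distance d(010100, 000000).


Count differing positions: . ^ . ^ . . = 2 differences

2


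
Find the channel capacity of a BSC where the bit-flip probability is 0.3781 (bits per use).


H(p) = -p*log2(p) - (1-p)*log2(1-p) = -0.3781*log2(0.3781) - 0.6219*log2(0.6219) = 0.530535 + 0.426154 = 0.9567. C = 1 - H(p) = 1 - 0.9567 = 0.0433

0.0433 bits


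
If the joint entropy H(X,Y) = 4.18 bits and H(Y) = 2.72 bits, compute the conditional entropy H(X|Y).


H(X|Y) = H(X,Y) - H(Y) = 4.18 - 2.72 = 1.46

1.46 bits


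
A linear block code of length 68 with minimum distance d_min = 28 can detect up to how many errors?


Detection capability = d_min - 1 = 28 - 1 = 27

27 errors


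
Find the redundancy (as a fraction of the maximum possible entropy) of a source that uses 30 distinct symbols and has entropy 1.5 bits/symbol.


H_max = log2(K) = log2(30) = 4.9069 bits/symbol. Redundancy = 1 - H/H_max = 1 - 1.5/4.9069 = 1 - 0.3057 = 0.6943

0.6943


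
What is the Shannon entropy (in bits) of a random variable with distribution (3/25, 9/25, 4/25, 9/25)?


H = -sum(p_i * log2(p_i)). Terms: -(3/25)*log2(3/25) = 0.367067; -(9/25)*log2(9/25) = 0.530615; -(4/25)*log2(4/25) = 0.423017; -(9/25)*log2(9/25) = 0.530615. H = 0.367067 + 0.530615 + 0.423017 + 0.530615 = 1.8513

1.8513 bits


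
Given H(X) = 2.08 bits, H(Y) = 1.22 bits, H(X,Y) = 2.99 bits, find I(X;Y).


I(X;Y) = H(X) + H(Y) - H(X,Y) = 2.08 + 1.22 - 2.99 = 0.31

0.31 bits


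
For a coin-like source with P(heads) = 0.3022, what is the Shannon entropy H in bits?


H = -p*log2(p) - (1-p)*log2(1-p). -0.3022*log2(0.3022) = 0.521725; -0.6978*log2(0.6978) = 0.362238. H = 0.521725 + 0.362238 = 0.884

0.884 bits


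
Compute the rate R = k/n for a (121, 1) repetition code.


Rate = k/n = 1/121

1/121


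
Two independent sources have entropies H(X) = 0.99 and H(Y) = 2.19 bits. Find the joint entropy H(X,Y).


For independent variables, H(X,Y) = H(X) + H(Y) = 0.99 + 2.19 = 3.18

3.18 bits


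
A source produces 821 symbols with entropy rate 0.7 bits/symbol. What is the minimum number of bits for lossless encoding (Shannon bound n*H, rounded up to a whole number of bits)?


Minimum bits >= n * H = 821 * 0.7 = 574.7, rounded up to a whole number of bits = 575

575 bits


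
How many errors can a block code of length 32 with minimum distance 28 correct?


Correction capability = floor((d-1)/2) = floor((28-1)/2) = 13

13 errors


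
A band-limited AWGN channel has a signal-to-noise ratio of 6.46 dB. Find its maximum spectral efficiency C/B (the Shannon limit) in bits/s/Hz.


SNR_linear = 10^(6.46/10) = 4.4259; C/B = log2(1 + SNR_linear) = log2(1 + 4.4259) = 2.4399

2.4399 bits/s/Hz


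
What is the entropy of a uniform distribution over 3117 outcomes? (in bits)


H = log2(n) = log2(3117) = 11.6059

11.6059 bits


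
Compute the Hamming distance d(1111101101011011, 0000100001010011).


Count differing positions: ^ ^ ^ ^ . . ^ ^ . . . . ^ . . . = 7 differences

7


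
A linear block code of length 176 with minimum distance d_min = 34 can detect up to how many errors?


Detection capability = d_min - 1 = 34 - 1 = 33

33 errors


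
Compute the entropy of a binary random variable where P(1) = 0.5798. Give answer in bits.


H = -p*log2(p) - (1-p)*log2(1-p). -0.5798*log2(0.5798) = 0.455939; -0.4202*log2(0.4202) = 0.525608. H = 0.455939 + 0.525608 = 0.9815

0.9815 bits


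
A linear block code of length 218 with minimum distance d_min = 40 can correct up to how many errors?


Correction capability = floor((d-1)/2) = floor((40-1)/2) = 19

19 errors


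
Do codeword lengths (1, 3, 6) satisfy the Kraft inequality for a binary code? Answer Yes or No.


Kraft sum = sum(2^(-l_i)) = 0.6406, need <= 1. Result: satisfied (a binary prefix-free code with these lengths exists)

Yes


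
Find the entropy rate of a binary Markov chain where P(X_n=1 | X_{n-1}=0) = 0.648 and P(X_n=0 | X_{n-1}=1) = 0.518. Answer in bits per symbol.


Stationary distribution: pi_0 = p10/(p01+p10) = 0.4443, pi_1 = 0.5557. Entropy rate H' = pi_0*H(p01) + pi_1*H(p10) = 0.4443*0.9358 + 0.5557*0.9991 = 0.971

0.971 bits/symbol


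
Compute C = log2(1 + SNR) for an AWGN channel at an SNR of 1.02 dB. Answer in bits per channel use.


SNR_linear = 10^(1.02/10) = 1.2647; C = log2(1 + SNR_linear) = log2(1 + 1.2647) = 1.1793

1.1793 bits/channel use


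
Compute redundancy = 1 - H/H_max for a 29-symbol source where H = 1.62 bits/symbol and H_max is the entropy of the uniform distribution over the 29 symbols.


H_max = log2(K) = log2(29) = 4.858 bits/symbol. Redundancy = 1 - H/H_max = 1 - 1.62/4.858 = 1 - 0.3335 = 0.6665

0.6665


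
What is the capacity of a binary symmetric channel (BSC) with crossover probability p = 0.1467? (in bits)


H(p) = -p*log2(p) - (1-p)*log2(1-p) = -0.1467*log2(0.1467) - 0.8533*log2(0.8533) = 0.406221 + 0.195299 = 0.6015. C = 1 - H(p) = 1 - 0.6015 = 0.3985

0.3985 bits


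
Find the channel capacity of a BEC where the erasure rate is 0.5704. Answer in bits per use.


C = 1 - epsilon = 1 - 0.5704 = 0.4296

0.4296 bits


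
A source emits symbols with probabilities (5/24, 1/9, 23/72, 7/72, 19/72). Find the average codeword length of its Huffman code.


Huffman construction (repeatedly merge the two least-probable nodes; each merge adds 1 bit to every symbol beneath it): 7/72 + 1/9 = 5/24; 5/24 + 5/24 = 5/12; 19/72 + 23/72 = 7/12; 5/12 + 7/12 = 1. Resulting codeword lengths (in the order the probabilities were given): (2, 3, 2, 3, 2). L_avg = sum(p_i * l_i) = 5/24*2 + 1/9*3 + 23/72*2 + 7/72*3 + 19/72*2 = 53/24 = 2.2083

2.2083 bits


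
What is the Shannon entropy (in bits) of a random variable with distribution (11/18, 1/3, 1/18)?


H = -sum(p_i * log2(p_i)). Terms: -(11/18)*log2(11/18) = 0.434190; -(1/3)*log2(1/3) = 0.528321; -(1/18)*log2(1/18) = 0.231663. H = 0.434190 + 0.528321 + 0.231663 = 1.1942

1.1942 bits


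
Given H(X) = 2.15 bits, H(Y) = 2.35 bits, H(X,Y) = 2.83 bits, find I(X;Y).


I(X;Y) = H(X) + H(Y) - H(X,Y) = 2.15 + 2.35 - 2.83 = 1.67

1.67 bits


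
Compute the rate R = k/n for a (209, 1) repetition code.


Rate = k/n = 1/209

1/209


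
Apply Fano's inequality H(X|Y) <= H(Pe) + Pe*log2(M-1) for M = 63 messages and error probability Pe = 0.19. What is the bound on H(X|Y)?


H(Pe) = -Pe*log2(Pe) - (1-Pe)*log2(1-Pe) = -0.19*log2(0.19) - 0.81*log2(0.81) = 0.455226 + 0.246245 = 0.7015. Pe*log2(M-1) = 0.19*log2(62) = 1.131297. Bound = H(Pe) + Pe*log2(M-1) = 0.455226 + 0.246245 + 1.131297 = 1.8328

1.8328 bits


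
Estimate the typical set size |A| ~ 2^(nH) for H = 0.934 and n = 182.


log2|A_typical| = nH = 182 * 0.934 = 169.988, so |A_typical| ~ 2^169.988 = 1.484e+51

1.484e+51


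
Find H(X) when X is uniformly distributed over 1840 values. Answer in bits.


H = log2(n) = log2(1840) = 10.8455

10.8455 bits


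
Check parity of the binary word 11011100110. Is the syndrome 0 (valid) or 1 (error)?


Syndrome = XOR of all bits = 1 XOR 1 XOR 0 XOR 1 XOR 1 XOR 1 XOR 0 XOR 0 XOR 1 XOR 1 XOR 0 = 1

1


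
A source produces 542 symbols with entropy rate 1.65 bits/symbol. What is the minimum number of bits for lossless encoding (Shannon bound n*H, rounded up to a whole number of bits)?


Minimum bits >= n * H = 542 * 1.65 = 894.3, rounded up to a whole number of bits = 895

895 bits


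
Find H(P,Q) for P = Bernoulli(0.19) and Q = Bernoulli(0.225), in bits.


H(P,Q) = -p*log2(q) - (1-p)*log2(1-q). -0.19*log2(0.225) = 0.408881; -0.81*log2(0.775) = 0.297863. H(P,Q) = 0.408881 + 0.297863 = 0.7067

0.7067 bits


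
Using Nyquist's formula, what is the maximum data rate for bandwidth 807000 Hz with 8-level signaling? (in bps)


Rate = 2 * B * log2(M) = 2 * 807000 * 3.0 = 4842000.0

4842000.0 bps


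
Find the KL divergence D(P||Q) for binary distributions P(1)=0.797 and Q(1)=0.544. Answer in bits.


KL = p*log2(p/q) + (1-p)*log2((1-p)/(1-q)) = 0.797*log2(0.797/0.544) + 0.203*log2(0.203/0.456) = 0.2021

0.2021 bits


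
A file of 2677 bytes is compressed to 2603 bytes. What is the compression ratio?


Ratio = original / compressed = 2677 / 2603 = 1.0284

1.0284


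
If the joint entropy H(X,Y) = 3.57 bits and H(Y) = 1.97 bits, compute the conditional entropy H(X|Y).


H(X|Y) = H(X,Y) - H(Y) = 3.57 - 1.97 = 1.6

1.6 bits


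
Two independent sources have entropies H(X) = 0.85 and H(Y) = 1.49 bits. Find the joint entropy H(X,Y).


For independent variables, H(X,Y) = H(X) + H(Y) = 0.85 + 1.49 = 2.34

2.34 bits


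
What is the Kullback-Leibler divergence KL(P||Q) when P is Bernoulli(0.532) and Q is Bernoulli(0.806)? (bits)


KL = p*log2(p/q) + (1-p)*log2((1-p)/(1-q)) = 0.532*log2(0.532/0.806) + 0.468*log2(0.468/0.194) = 0.2757

0.2757 bits


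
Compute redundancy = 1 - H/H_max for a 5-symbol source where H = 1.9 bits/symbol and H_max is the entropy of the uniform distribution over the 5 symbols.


H_max = log2(K) = log2(5) = 2.3219 bits/symbol. Redundancy = 1 - H/H_max = 1 - 1.9/2.3219 = 1 - 0.8183 = 0.1817

0.1817


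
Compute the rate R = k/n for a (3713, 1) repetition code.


Rate = k/n = 1/3713

1/3713


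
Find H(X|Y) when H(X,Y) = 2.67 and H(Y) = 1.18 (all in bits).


H(X|Y) = H(X,Y) - H(Y) = 2.67 - 1.18 = 1.49

1.49 bits


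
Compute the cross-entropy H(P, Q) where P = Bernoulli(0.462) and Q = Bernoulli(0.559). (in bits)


H(P,Q) = -p*log2(q) - (1-p)*log2(1-q). -0.462*log2(0.559) = 0.387655; -0.538*log2(0.441) = 0.635458. H(P,Q) = 0.387655 + 0.635458 = 1.0231

1.0231 bits


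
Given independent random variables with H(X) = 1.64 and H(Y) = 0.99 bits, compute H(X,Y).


For independent variables, H(X,Y) = H(X) + H(Y) = 1.64 + 0.99 = 2.63

2.63 bits


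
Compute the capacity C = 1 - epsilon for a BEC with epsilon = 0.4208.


C = 1 - epsilon = 1 - 0.4208 = 0.5792

0.5792 bits


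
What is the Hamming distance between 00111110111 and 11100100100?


Count differing positions: ^ ^ . ^ ^ . ^ . . ^ ^ = 7 differences

7


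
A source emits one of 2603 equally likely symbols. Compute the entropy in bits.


H = log2(n) = log2(2603) = 11.346

11.346 bits


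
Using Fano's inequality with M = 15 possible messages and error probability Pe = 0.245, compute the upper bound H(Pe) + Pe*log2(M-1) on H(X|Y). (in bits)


H(Pe) = -Pe*log2(Pe) - (1-Pe)*log2(1-Pe) = -0.245*log2(0.245) - 0.755*log2(0.755) = 0.497141 + 0.306116 = 0.8033. Pe*log2(M-1) = 0.245*log2(14) = 0.932802. Bound = H(Pe) + Pe*log2(M-1) = 0.497141 + 0.306116 + 0.932802 = 1.7361

1.7361 bits


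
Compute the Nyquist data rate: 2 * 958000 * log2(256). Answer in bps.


Rate = 2 * B * log2(M) = 2 * 958000 * 8.0 = 15328000.0

15328000.0 bps


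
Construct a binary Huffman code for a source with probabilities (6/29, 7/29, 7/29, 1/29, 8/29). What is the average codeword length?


Huffman construction (repeatedly merge the two least-probable nodes; each merge adds 1 bit to every symbol beneath it): 1/29 + 6/29 = 7/29; 7/29 + 7/29 = 14/29; 7/29 + 8/29 = 15/29; 14/29 + 15/29 = 1. Resulting codeword lengths (in the order the probabilities were given): (3, 2, 2, 3, 2). L_avg = sum(p_i * l_i) = 6/29*3 + 7/29*2 + 7/29*2 + 1/29*3 + 8/29*2 = 65/29 = 2.2414

2.2414 bits


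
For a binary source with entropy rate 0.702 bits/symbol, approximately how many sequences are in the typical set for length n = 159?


log2|A_typical| = nH = 159 * 0.702 = 111.618, so |A_typical| ~ 2^111.618 = 3.984e+33

3.984e+33


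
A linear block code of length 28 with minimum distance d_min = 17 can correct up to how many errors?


Correction capability = floor((d-1)/2) = floor((17-1)/2) = 8

8 errors


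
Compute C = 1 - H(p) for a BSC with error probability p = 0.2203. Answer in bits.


H(p) = -p*log2(p) - (1-p)*log2(1-p) = -0.2203*log2(0.2203) - 0.7797*log2(0.7797) = 0.480796 + 0.279919 = 0.7607. C = 1 - H(p) = 1 - 0.7607 = 0.2393

0.2393 bits


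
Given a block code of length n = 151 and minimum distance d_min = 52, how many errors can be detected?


Detection capability = d_min - 1 = 52 - 1 = 51

51 errors


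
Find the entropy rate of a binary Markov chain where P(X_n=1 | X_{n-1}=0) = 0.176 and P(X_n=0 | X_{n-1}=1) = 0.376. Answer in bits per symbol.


Stationary distribution: pi_0 = p10/(p01+p10) = 0.6812, pi_1 = 0.3188. Entropy rate H' = pi_0*H(p01) + pi_1*H(p10) = 0.6812*0.6712 + 0.3188*0.9552 = 0.7618

0.7618 bits/symbol


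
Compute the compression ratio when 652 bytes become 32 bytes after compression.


Ratio = original / compressed = 652 / 32 = 20.375

20.375


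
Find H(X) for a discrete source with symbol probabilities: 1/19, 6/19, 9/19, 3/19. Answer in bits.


H = -sum(p_i * log2(p_i)). Terms: -(1/19)*log2(1/19) = 0.223575; -(6/19)*log2(6/19) = 0.525147; -(9/19)*log2(9/19) = 0.510633; -(3/19)*log2(3/19) = 0.420468. H = 0.223575 + 0.525147 + 0.510633 + 0.420468 = 1.6798

1.6798 bits


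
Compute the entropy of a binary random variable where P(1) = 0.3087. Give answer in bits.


H = -p*log2(p) - (1-p)*log2(1-p). -0.3087*log2(0.3087) = 0.523470; -0.6913*log2(0.6913) = 0.368198. H = 0.523470 + 0.368198 = 0.8917

0.8917 bits


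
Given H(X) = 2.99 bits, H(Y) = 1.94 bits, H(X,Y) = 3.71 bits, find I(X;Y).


I(X;Y) = H(X) + H(Y) - H(X,Y) = 2.99 + 1.94 - 3.71 = 1.22

1.22 bits


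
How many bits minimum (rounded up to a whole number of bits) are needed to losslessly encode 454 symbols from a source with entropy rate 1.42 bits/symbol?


Minimum bits >= n * H = 454 * 1.42 = 644.68, rounded up to a whole number of bits = 645

645 bits


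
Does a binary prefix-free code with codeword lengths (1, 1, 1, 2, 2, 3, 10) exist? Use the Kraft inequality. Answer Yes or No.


Kraft sum = sum(2^(-l_i)) = 2.126, need <= 1. Result: violated (a binary prefix-free code with these lengths cannot exist)

No


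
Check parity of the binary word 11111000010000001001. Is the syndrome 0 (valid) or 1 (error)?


Syndrome = XOR of all bits = 1 XOR 1 XOR 1 XOR 1 XOR 1 XOR 0 XOR 0 XOR 0 XOR 0 XOR 1 XOR 0 XOR 0 XOR 0 XOR 0 XOR 0 XOR 0 XOR 1 XOR 0 XOR 0 XOR 1 = 0

0


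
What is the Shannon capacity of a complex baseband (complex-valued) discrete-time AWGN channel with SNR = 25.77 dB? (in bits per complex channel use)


SNR_linear = 10^(25.77/10) = 377.5722; C = log2(1 + SNR_linear) = log2(1 + 377.5722) = 8.5644

8.5644 bits/channel use


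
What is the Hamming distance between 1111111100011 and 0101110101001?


Count differing positions: ^ . ^ . . . ^ . . ^ . ^ . = 5 differences

5


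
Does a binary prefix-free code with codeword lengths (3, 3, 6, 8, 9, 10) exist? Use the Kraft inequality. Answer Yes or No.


Kraft sum = sum(2^(-l_i)) = 0.2725, need <= 1. Result: satisfied (a binary prefix-free code with these lengths exists)

Yes


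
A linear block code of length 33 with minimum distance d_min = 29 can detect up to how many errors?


Detection capability = d_min - 1 = 29 - 1 = 28

28 errors


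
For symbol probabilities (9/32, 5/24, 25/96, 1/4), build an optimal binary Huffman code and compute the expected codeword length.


Huffman construction (repeatedly merge the two least-probable nodes; each merge adds 1 bit to every symbol beneath it): 5/24 + 1/4 = 11/24; 25/96 + 9/32 = 13/24; 11/24 + 13/24 = 1. Resulting codeword lengths (in the order the probabilities were given): (2, 2, 2, 2). L_avg = sum(p_i * l_i) = 9/32*2 + 5/24*2 + 25/96*2 + 1/4*2 = 2

2.0 bits


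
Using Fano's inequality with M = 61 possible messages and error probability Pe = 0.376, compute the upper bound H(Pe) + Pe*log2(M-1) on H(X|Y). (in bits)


H(Pe) = -Pe*log2(Pe) - (1-Pe)*log2(1-Pe) = -0.376*log2(0.376) - 0.624*log2(0.624) = 0.530609 + 0.424558 = 0.9552. Pe*log2(M-1) = 0.376*log2(60) = 2.220991. Bound = H(Pe) + Pe*log2(M-1) = 0.530609 + 0.424558 + 2.220991 = 3.1762

3.1762 bits


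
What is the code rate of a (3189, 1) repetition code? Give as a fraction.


Rate = k/n = 1/3189

1/3189


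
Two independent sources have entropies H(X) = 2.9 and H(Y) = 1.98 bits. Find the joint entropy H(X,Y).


For independent variables, H(X,Y) = H(X) + H(Y) = 2.9 + 1.98 = 4.88

4.88 bits


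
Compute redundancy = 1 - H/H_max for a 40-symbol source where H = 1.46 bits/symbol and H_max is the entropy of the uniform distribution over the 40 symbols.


H_max = log2(K) = log2(40) = 5.3219 bits/symbol. Redundancy = 1 - H/H_max = 1 - 1.46/5.3219 = 1 - 0.2743 = 0.7257

0.7257


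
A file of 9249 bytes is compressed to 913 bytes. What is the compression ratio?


Ratio = original / compressed = 9249 / 913 = 10.1303

10.1303


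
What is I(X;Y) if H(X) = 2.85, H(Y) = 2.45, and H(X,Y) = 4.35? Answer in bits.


I(X;Y) = H(X) + H(Y) - H(X,Y) = 2.85 + 2.45 - 4.35 = 0.95

0.95 bits


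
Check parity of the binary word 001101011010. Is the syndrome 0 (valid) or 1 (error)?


Syndrome = XOR of all bits = 0 XOR 0 XOR 1 XOR 1 XOR 0 XOR 1 XOR 0 XOR 1 XOR 1 XOR 0 XOR 1 XOR 0 = 0

0


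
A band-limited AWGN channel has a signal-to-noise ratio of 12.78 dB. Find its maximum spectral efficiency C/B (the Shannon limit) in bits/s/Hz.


SNR_linear = 10^(12.78/10) = 18.9671; C/B = log2(1 + SNR_linear) = log2(1 + 18.9671) = 4.3195

4.3195 bits/s/Hz


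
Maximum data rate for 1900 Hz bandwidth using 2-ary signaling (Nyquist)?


Rate = 2 * B * log2(M) = 2 * 1900 * 1.0 = 3800.0

3800.0 bps


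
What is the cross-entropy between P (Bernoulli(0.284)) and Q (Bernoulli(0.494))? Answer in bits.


H(P,Q) = -p*log2(q) - (1-p)*log2(1-q). -0.284*log2(0.494) = 0.288946; -0.716*log2(0.506) = 0.703678. H(P,Q) = 0.288946 + 0.703678 = 0.9926

0.9926 bits


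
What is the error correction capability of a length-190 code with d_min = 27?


Correction capability = floor((d-1)/2) = floor((27-1)/2) = 13

13 errors


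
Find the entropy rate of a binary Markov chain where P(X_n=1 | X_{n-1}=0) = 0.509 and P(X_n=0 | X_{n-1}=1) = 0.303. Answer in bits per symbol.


Stationary distribution: pi_0 = p10/(p01+p10) = 0.3732, pi_1 = 0.6268. Entropy rate H' = pi_0*H(p01) + pi_1*H(p10) = 0.3732*0.9998 + 0.6268*0.8849 = 0.9278

0.9278 bits/symbol


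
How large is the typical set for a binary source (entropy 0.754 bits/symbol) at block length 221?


log2|A_typical| = nH = 221 * 0.754 = 166.634, so |A_typical| ~ 2^166.634 = 1.452e+50

1.452e+50


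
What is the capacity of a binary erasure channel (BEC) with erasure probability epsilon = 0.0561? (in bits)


C = 1 - epsilon = 1 - 0.0561 = 0.9439

0.9439 bits


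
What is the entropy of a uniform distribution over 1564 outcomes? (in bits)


H = log2(n) = log2(1564) = 10.611

10.611 bits


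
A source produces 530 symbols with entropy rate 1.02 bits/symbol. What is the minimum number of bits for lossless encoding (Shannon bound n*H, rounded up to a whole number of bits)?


Minimum bits >= n * H = 530 * 1.02 = 540.6, rounded up to a whole number of bits = 541

541 bits


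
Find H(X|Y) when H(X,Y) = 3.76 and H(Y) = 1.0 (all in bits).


H(X|Y) = H(X,Y) - H(Y) = 3.76 - 1.0 = 2.76

2.76 bits


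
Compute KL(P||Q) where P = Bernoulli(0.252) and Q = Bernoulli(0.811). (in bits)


KL = p*log2(p/q) + (1-p)*log2((1-p)/(1-q)) = 0.252*log2(0.252/0.811) + 0.748*log2(0.748/0.189) = 1.0596

1.0596 bits


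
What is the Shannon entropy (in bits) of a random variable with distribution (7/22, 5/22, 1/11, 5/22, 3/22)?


H = -sum(p_i * log2(p_i)). Terms: -(7/22)*log2(7/22) = 0.525661; -(5/22)*log2(5/22) = 0.485796; -(1/11)*log2(1/11) = 0.314494; -(5/22)*log2(5/22) = 0.485796; -(3/22)*log2(3/22) = 0.391973. H = 0.525661 + 0.485796 + 0.314494 + 0.485796 + 0.391973 = 2.2037

2.2037 bits


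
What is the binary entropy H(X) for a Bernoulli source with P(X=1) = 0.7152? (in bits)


H = -p*log2(p) - (1-p)*log2(1-p). -0.7152*log2(0.7152) = 0.345857; -0.2848*log2(0.2848) = 0.516052. H = 0.345857 + 0.516052 = 0.8619

0.8619 bits


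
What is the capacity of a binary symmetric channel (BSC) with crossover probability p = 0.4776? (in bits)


H(p) = -p*log2(p) - (1-p)*log2(1-p) = -0.4776*log2(0.4776) - 0.5224*log2(0.5224) = 0.509181 + 0.489370 = 0.9986. C = 1 - H(p) = 1 - 0.9986 = 0.0014

0.0014 bits


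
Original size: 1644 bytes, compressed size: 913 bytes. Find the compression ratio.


Ratio = original / compressed = 1644 / 913 = 1.8007

1.8007


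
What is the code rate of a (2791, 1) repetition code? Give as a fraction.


Rate = k/n = 1/2791

1/2791


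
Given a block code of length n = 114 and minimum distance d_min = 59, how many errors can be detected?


Detection capability = d_min - 1 = 59 - 1 = 58

58 errors


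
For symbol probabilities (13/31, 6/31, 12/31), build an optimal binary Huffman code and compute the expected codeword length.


Huffman construction (repeatedly merge the two least-probable nodes; each merge adds 1 bit to every symbol beneath it): 6/31 + 12/31 = 18/31; 13/31 + 18/31 = 1. Resulting codeword lengths (in the order the probabilities were given): (1, 2, 2). L_avg = sum(p_i * l_i) = 13/31*1 + 6/31*2 + 12/31*2 = 49/31 = 1.5806

1.5806 bits


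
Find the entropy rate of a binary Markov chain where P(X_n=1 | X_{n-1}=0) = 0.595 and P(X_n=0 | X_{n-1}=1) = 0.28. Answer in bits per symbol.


Stationary distribution: pi_0 = p10/(p01+p10) = 0.32, pi_1 = 0.68. Entropy rate H' = pi_0*H(p01) + pi_1*H(p10) = 0.32*0.9738 + 0.68*0.8555 = 0.8933

0.8933 bits/symbol


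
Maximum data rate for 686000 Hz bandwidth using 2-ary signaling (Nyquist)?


Rate = 2 * B * log2(M) = 2 * 686000 * 1.0 = 1372000.0

1372000.0 bps


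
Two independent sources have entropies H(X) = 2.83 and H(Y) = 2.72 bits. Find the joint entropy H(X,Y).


For independent variables, H(X,Y) = H(X) + H(Y) = 2.83 + 2.72 = 5.55

5.55 bits


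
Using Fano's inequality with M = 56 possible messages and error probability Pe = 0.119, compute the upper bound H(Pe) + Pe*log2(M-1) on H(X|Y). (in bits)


H(Pe) = -Pe*log2(Pe) - (1-Pe)*log2(1-Pe) = -0.119*log2(0.119) - 0.881*log2(0.881) = 0.365445 + 0.161035 = 0.5265. Pe*log2(M-1) = 0.119*log2(55) = 0.687982. Bound = H(Pe) + Pe*log2(M-1) = 0.365445 + 0.161035 + 0.687982 = 1.2145

1.2145 bits


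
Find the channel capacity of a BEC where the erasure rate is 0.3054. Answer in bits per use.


C = 1 - epsilon = 1 - 0.3054 = 0.6946

0.6946 bits


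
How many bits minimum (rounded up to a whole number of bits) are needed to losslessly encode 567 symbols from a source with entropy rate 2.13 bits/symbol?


Minimum bits >= n * H = 567 * 2.13 = 1207.71, rounded up to a whole number of bits = 1208

1208 bits


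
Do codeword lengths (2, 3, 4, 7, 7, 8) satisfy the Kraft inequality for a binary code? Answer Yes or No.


Kraft sum = sum(2^(-l_i)) = 0.457, need <= 1. Result: satisfied (a binary prefix-free code with these lengths exists)

Yes


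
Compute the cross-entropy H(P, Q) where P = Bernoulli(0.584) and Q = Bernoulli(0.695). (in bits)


H(P,Q) = -p*log2(q) - (1-p)*log2(1-q). -0.584*log2(0.695) = 0.306550; -0.416*log2(0.305) = 0.712657. H(P,Q) = 0.306550 + 0.712657 = 1.0192

1.0192 bits


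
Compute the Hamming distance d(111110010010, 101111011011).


Count differing positions: . ^ . . . ^ . . ^ . . ^ = 4 differences

4


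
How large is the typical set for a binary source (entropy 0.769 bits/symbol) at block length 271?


log2|A_typical| = nH = 271 * 0.769 = 208.399, so |A_typical| ~ 2^208.399 = 5.424e+62

5.424e+62
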